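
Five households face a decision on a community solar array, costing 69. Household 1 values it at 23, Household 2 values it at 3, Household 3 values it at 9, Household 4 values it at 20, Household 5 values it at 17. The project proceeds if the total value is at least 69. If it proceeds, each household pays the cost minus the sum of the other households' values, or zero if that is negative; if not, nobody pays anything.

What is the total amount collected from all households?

Total value 72 ≥ cost 69, so it is built.
Household 1: others sum to 49; max(0, 69 - 49) = 20.
Household 2: others sum to 69; max(0, 69 - 69) = 0.
Household 3: others sum to 63; max(0, 69 - 63) = 6.
Household 4: others sum to 52; max(0, 69 - 52) = 17.
Household 5: others sum to 55; max(0, 69 - 55) = 14.
Total collected = 20 + 0 + 6 + 17 + 14 = 57.

57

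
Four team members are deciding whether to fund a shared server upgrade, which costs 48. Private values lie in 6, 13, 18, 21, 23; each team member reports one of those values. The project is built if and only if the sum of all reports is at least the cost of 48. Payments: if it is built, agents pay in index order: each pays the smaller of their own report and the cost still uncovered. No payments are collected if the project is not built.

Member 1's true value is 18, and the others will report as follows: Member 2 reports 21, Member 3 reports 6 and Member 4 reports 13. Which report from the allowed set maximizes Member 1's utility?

13

Report 6: project not built, utility 0.
Report 13: project built, pays 13, utility 18 - 13 = 5.
Report 18: project built, pays 18, utility 18 - 18 = 0.
Report 21: project built, pays 21, utility 18 - 21 = -3.
Report 23: project built, pays 23, utility 18 - 23 = -5.
The best choice is 13 with utility 5.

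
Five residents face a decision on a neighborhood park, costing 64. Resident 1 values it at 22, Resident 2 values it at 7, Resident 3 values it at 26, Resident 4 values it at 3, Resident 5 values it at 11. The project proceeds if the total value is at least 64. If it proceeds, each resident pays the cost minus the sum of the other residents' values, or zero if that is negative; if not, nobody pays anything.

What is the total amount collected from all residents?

46

Total value 69 ≥ cost 64, so it is built.
Resident 1: others sum to 47; max(0, 64 - 47) = 17.
Resident 2: others sum to 62; max(0, 64 - 62) = 2.
Resident 3: others sum to 43; max(0, 64 - 43) = 21.
Resident 4: others sum to 66; max(0, 64 - 66) = 0.
Resident 5: others sum to 58; max(0, 64 - 58) = 6.
Total collected = 17 + 2 + 21 + 0 + 6 = 46.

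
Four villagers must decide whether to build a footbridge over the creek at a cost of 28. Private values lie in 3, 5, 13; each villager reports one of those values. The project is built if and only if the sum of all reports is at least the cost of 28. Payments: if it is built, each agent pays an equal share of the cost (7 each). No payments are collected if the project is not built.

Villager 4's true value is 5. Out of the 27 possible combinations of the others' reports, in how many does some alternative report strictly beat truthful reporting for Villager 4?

3

Others report (5, 5, 13): truth gives -2; report 3 gives 0 > -2. Violating.
Others report (5, 13, 5): truth gives -2; report 3 gives 0 > -2. Violating.
Others report (13, 5, 5): truth gives -2; report 3 gives 0 > -2. Violating.
Others report (3, 3, 3): truth gives 0; no alternative beats it.
Others report (3, 3, 5): truth gives 0; no alternative beats it.
(Checking all 27 profiles: 3 have a profitable deviation, 24 do not.)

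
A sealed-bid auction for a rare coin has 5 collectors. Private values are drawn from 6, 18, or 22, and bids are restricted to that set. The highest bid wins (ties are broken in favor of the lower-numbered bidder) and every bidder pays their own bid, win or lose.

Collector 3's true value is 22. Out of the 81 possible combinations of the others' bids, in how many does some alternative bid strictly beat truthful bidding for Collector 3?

Others bid (6, 6, 6, 6): truth gives 0; bid 18 gives 4 > 0. Violating.
Others bid (6, 6, 6, 18): truth gives 0; bid 18 gives 4 > 0. Violating.
Others bid (6, 6, 18, 6): truth gives 0; bid 18 gives 4 > 0. Violating.
Others bid (6, 6, 18, 18): truth gives 0; bid 18 gives 4 > 0. Violating.
Others bid (6, 6, 6, 22): truth gives 0; no alternative beats it.
Others bid (6, 6, 18, 22): truth gives 0; no alternative beats it.
(Checking all 81 profiles: 49 have a profitable deviation, 32 do not.)

49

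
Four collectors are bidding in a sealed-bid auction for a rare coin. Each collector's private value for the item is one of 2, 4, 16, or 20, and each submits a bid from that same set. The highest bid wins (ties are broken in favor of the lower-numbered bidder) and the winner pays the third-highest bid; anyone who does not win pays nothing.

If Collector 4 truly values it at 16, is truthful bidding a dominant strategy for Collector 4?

Consider the case where Collector 1 bids 2, Collector 2 bids 2 and Collector 3 bids 16.
Truthful bid 16: loses, pays 0, utility 0.
Bid 20 instead: wins, pays 2, utility 16 - 2 = 14.
Since 14 > 0, bidding 20 is strictly better here, so truthful bidding is not dominant.

No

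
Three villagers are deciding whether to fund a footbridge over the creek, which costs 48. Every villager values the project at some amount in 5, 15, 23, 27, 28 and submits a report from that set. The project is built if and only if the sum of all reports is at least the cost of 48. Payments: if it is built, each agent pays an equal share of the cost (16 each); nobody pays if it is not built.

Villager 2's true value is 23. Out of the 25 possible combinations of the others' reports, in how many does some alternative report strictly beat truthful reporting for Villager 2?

Others report (5, 15): truth gives 0; report 28 gives 7 > 0. Violating.
Others report (15, 5): truth gives 0; report 28 gives 7 > 0. Violating.
Others report (5, 5): truth gives 0; no alternative beats it.
Others report (5, 23): truth gives 7; no alternative beats it.
(Checking all 25 profiles: 2 have a profitable deviation, 23 do not.)

2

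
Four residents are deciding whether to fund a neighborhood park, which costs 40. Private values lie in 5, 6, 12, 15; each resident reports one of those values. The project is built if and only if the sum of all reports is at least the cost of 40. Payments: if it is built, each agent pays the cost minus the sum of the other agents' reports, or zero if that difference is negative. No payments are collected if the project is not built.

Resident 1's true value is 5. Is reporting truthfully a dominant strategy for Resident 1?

Yes

Check each profile of the others' reports and compare truth against every alternative report.
Others report (12, 15, 15): truth gives 5, best alternative gives 5.
Others report (15, 12, 15): truth gives 5, best alternative gives 5.
Others report (15, 15, 12): truth gives 5, best alternative gives 5.
Others report (15, 15, 15): truth gives 5, best alternative gives 5.
Others report (12, 12, 15): truth gives 4, best alternative gives 4.
Others report (12, 15, 12): truth gives 4, best alternative gives 4.
(Remaining 58 profiles checked similarly; truth is weakly best in each.)
In every case the truthful report is at least as good as any alternative, so it is a dominant strategy.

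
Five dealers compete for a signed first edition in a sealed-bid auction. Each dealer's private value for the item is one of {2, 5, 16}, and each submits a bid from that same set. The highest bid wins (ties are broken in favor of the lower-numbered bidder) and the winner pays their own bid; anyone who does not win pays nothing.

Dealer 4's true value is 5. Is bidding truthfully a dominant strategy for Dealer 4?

Yes

Check each profile of the others' bids and compare truth against every alternative bid.
Others bid (2, 2, 2, 2): truth gives 0, best alternative gives 0.
Others bid (2, 2, 2, 5): truth gives 0, best alternative gives 0.
Others bid (2, 2, 2, 16): truth gives 0, best alternative gives 0.
Others bid (2, 2, 5, 2): truth gives 0, best alternative gives 0.
Others bid (2, 2, 5, 5): truth gives 0, best alternative gives 0.
Others bid (2, 2, 5, 16): truth gives 0, best alternative gives 0.
(Remaining 75 profiles checked similarly; truth is weakly best in each.)
In every case the truthful bid is at least as good as any alternative, so it is a dominant strategy.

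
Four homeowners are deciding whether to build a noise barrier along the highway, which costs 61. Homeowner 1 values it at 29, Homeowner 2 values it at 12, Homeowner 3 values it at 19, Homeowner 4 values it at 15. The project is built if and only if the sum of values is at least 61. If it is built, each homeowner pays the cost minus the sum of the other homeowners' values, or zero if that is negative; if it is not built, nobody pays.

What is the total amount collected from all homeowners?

Total value 75 ≥ cost 61, so it is built.
Homeowner 1: others sum to 46; max(0, 61 - 46) = 15.
Homeowner 2: others sum to 63; max(0, 61 - 63) = 0.
Homeowner 3: others sum to 56; max(0, 61 - 56) = 5.
Homeowner 4: others sum to 60; max(0, 61 - 60) = 1.
Total collected = 15 + 0 + 5 + 1 = 21.

21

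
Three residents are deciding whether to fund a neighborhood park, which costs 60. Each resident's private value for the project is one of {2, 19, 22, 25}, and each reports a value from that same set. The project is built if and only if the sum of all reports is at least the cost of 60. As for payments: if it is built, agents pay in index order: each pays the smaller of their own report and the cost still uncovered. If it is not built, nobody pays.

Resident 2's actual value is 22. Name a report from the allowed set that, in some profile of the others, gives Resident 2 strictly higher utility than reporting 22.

Suppose Resident 1 reports 19 and Resident 3 reports 22.
Report 22: project built, pays 22, utility 22 - 22 = 0.
Report 19: project built, pays 19, utility 22 - 19 = 3.
So reporting 19 beats truth here (3 > 0).

19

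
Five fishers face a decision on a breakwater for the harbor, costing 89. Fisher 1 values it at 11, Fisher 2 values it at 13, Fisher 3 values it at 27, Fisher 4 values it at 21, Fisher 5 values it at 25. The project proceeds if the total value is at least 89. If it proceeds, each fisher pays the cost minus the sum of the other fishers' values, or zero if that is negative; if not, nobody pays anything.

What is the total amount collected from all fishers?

Total value 97 ≥ cost 89, so it is built.
Fisher 1: others sum to 86; max(0, 89 - 86) = 3.
Fisher 2: others sum to 84; max(0, 89 - 84) = 5.
Fisher 3: others sum to 70; max(0, 89 - 70) = 19.
Fisher 4: others sum to 76; max(0, 89 - 76) = 13.
Fisher 5: others sum to 72; max(0, 89 - 72) = 17.
Total collected = 3 + 5 + 19 + 13 + 17 = 57.

57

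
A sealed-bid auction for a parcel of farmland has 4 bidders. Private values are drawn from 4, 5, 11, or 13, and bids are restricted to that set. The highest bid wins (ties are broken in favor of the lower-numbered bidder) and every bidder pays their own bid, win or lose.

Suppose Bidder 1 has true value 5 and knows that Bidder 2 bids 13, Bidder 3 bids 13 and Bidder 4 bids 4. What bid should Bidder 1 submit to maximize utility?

Bid 4: loses but pays 4, utility -4.
Bid 5: loses but pays 5, utility -5.
Bid 11: loses but pays 11, utility -11.
Bid 13: wins, pays 13, utility 5 - 13 = -8.
The best choice is 4 with utility -4.

4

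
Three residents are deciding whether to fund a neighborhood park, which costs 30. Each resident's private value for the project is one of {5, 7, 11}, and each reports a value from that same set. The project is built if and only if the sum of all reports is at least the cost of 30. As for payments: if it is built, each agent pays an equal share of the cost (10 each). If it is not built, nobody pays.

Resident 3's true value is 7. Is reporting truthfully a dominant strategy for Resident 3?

Check each profile of the others' reports and compare truth against every alternative report.
Others report (5, 5): truth gives 0, best alternative gives 0.
Others report (5, 7): truth gives 0, best alternative gives 0.
Others report (5, 11): truth gives 0, best alternative gives 0.
Others report (7, 5): truth gives 0, best alternative gives 0.
Others report (7, 7): truth gives 0, best alternative gives 0.
Others report (7, 11): truth gives 0, best alternative gives 0.
(Remaining 3 profiles checked similarly; truth is weakly best in each.)
In every case the truthful report is at least as good as any alternative, so it is a dominant strategy.

Yes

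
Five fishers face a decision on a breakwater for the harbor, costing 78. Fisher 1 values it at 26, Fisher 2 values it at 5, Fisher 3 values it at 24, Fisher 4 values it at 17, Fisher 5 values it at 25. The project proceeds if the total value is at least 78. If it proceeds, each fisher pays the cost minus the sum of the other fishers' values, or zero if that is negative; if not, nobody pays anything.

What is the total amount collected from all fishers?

Total value 97 ≥ cost 78, so it is built.
Fisher 1: others sum to 71; max(0, 78 - 71) = 7.
Fisher 2: others sum to 92; max(0, 78 - 92) = 0.
Fisher 3: others sum to 73; max(0, 78 - 73) = 5.
Fisher 4: others sum to 80; max(0, 78 - 80) = 0.
Fisher 5: others sum to 72; max(0, 78 - 72) = 6.
Total collected = 7 + 0 + 5 + 0 + 6 = 18.

18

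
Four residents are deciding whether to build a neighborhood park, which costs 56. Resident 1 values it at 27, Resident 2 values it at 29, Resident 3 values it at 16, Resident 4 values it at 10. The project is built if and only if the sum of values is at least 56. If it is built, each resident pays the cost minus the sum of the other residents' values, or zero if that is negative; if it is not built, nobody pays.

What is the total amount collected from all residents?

Total value 82 ≥ cost 56, so it is built.
Resident 1: others sum to 55; max(0, 56 - 55) = 1.
Resident 2: others sum to 53; max(0, 56 - 53) = 3.
Resident 3: others sum to 66; max(0, 56 - 66) = 0.
Resident 4: others sum to 72; max(0, 56 - 72) = 0.
Total collected = 1 + 3 + 0 + 0 = 4.

4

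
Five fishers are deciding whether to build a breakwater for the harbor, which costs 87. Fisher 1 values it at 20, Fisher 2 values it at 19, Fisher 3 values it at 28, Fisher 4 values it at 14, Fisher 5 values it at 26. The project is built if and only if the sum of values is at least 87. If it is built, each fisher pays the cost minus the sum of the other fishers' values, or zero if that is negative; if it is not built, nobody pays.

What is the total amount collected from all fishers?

Total value 107 ≥ cost 87, so it is built.
Fisher 1: others sum to 87; max(0, 87 - 87) = 0.
Fisher 2: others sum to 88; max(0, 87 - 88) = 0.
Fisher 3: others sum to 79; max(0, 87 - 79) = 8.
Fisher 4: others sum to 93; max(0, 87 - 93) = 0.
Fisher 5: others sum to 81; max(0, 87 - 81) = 6.
Total collected = 0 + 0 + 8 + 0 + 6 = 14.

14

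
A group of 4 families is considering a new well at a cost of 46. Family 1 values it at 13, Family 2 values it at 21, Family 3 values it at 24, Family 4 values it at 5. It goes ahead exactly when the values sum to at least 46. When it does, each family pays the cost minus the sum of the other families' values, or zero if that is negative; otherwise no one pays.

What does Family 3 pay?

7

Total value 63 ≥ cost 46, so the project is built.
The other families' values sum to 39.
Cost minus that sum is 46 - 39 = 7.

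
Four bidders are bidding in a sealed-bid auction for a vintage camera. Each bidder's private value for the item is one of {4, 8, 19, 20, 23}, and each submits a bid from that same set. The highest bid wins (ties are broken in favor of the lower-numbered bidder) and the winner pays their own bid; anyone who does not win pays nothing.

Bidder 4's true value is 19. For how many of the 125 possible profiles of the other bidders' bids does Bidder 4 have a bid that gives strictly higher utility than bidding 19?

1

Others bid (4, 4, 4): truth gives 0; bid 8 gives 11 > 0. Violating.
Others bid (4, 4, 8): truth gives 0; no alternative beats it.
Others bid (4, 4, 19): truth gives 0; no alternative beats it.
(Checking all 125 profiles: 1 has a profitable deviation, 124 do not.)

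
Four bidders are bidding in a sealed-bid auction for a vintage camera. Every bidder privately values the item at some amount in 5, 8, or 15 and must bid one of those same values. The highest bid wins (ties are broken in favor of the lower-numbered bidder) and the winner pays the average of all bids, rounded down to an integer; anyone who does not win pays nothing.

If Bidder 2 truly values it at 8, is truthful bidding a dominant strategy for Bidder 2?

Yes

Check each profile of the others' bids and compare truth against every alternative bid.
Others bid (5, 5, 5): truth gives 3, best alternative gives 1.
Others bid (5, 5, 8): truth gives 2, best alternative gives 0.
Others bid (5, 8, 5): truth gives 2, best alternative gives 0.
Others bid (5, 8, 8): truth gives 1, best alternative gives 0.
Others bid (5, 5, 15): truth gives 0, best alternative gives 0.
Others bid (5, 8, 15): truth gives 0, best alternative gives 0.
(Remaining 21 profiles checked similarly; truth is weakly best in each.)
In every case the truthful bid is at least as good as any alternative, so it is a dominant strategy.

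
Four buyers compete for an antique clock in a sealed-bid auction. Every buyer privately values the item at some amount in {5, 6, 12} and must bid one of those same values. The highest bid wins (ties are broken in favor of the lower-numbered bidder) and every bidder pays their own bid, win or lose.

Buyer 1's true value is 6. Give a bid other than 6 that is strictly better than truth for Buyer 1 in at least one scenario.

5

Suppose Buyer 2 bids 5, Buyer 3 bids 5 and Buyer 4 bids 5.
Bid 6: wins, pays 6, utility 6 - 6 = 0.
Bid 5: wins, pays 5, utility 6 - 5 = 1.
So bidding 5 beats truth here (1 > 0).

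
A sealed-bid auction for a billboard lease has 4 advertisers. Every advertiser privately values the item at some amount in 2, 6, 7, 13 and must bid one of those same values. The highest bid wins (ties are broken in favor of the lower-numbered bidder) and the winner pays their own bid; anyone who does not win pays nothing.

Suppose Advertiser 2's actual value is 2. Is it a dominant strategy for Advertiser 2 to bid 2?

Check each profile of the others' bids and compare truth against every alternative bid.
Others bid (2, 2, 2): truth gives 0, best alternative gives -4.
Others bid (2, 2, 6): truth gives 0, best alternative gives -4.
Others bid (2, 6, 2): truth gives 0, best alternative gives -4.
Others bid (2, 6, 6): truth gives 0, best alternative gives -4.
Others bid (2, 2, 7): truth gives 0, best alternative gives 0.
Others bid (2, 2, 13): truth gives 0, best alternative gives 0.
(Remaining 58 profiles checked similarly; truth is weakly best in each.)
In every case the truthful bid is at least as good as any alternative, so it is a dominant strategy.

Yes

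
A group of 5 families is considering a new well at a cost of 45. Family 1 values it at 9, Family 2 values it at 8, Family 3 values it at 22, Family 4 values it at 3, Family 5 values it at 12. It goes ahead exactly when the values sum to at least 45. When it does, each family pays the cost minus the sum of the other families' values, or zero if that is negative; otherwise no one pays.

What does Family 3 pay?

13

Total value 54 ≥ cost 45, so the project is built.
The other families' values sum to 32.
Cost minus that sum is 45 - 32 = 13.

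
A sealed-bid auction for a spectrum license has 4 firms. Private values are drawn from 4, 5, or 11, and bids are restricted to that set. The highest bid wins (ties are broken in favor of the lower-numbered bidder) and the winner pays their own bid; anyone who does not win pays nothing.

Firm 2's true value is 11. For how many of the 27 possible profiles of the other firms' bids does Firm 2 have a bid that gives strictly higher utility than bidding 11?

4

Others bid (4, 4, 4): truth gives 0; bid 5 gives 6 > 0. Violating.
Others bid (4, 4, 5): truth gives 0; bid 5 gives 6 > 0. Violating.
Others bid (4, 5, 4): truth gives 0; bid 5 gives 6 > 0. Violating.
Others bid (4, 5, 5): truth gives 0; bid 5 gives 6 > 0. Violating.
Others bid (4, 4, 11): truth gives 0; no alternative beats it.
Others bid (4, 5, 11): truth gives 0; no alternative beats it.
(Checking all 27 profiles: 4 have a profitable deviation, 23 do not.)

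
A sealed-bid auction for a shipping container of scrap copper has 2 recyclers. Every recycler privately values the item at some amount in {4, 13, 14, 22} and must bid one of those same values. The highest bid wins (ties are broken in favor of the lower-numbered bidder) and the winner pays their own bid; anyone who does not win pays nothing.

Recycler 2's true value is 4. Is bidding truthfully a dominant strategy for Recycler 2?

Check each profile of the others' bids and compare truth against every alternative bid.
Others bid (4): truth gives 0, best alternative gives -9.
Others bid (13): truth gives 0, best alternative gives 0.
Others bid (14): truth gives 0, best alternative gives 0.
Others bid (22): truth gives 0, best alternative gives 0.
In every case the truthful bid is at least as good as any alternative, so it is a dominant strategy.

Yes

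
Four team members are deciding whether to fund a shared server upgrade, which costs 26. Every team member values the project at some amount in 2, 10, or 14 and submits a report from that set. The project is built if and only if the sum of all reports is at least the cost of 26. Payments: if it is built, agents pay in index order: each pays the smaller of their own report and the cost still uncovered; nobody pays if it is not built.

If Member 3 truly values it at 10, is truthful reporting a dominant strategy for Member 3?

No

Consider the case where Member 1 reports 2, Member 2 reports 10 and Member 4 reports 14.
Truthful report 10: project built, pays 10, utility 10 - 10 = 0.
Report 2 instead: project built, pays 2, utility 10 - 2 = 8.
Since 8 > 0, reporting 2 is strictly better here, so truthful reporting is not dominant.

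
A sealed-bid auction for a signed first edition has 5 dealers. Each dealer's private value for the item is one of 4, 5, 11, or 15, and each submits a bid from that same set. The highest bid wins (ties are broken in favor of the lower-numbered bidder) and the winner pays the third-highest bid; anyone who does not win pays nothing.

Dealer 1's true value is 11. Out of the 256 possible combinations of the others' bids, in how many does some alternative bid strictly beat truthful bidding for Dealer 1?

Others bid (4, 4, 4, 15): truth gives 0; bid 15 gives 7 > 0. Violating.
Others bid (4, 4, 5, 15): truth gives 0; bid 15 gives 6 > 0. Violating.
Others bid (4, 4, 15, 4): truth gives 0; bid 15 gives 7 > 0. Violating.
Others bid (4, 4, 15, 5): truth gives 0; bid 15 gives 6 > 0. Violating.
Others bid (4, 4, 4, 4): truth gives 7; no alternative beats it.
Others bid (4, 4, 4, 5): truth gives 7; no alternative beats it.
(Checking all 256 profiles: 32 have a profitable deviation, 224 do not.)

32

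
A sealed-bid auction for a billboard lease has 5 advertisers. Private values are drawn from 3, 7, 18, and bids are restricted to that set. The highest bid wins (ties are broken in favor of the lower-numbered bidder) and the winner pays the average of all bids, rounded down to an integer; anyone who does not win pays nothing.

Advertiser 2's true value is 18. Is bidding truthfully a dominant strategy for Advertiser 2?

No

Consider the case where Advertiser 1 bids 3, Advertiser 3 bids 3, Advertiser 4 bids 3 and Advertiser 5 bids 3.
Truthful bid 18: wins, pays 6, utility 18 - 6 = 12.
Bid 7 instead: wins, pays 3, utility 18 - 3 = 15.
Since 15 > 12, bidding 7 is strictly better here, so truthful bidding is not dominant.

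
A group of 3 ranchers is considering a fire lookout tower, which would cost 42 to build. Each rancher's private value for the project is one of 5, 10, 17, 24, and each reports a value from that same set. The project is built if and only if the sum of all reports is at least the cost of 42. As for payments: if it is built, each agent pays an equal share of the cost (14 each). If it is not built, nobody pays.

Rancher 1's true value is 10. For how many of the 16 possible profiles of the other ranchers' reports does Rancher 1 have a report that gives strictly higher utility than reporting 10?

Others report (10, 24): truth gives -4; report 5 gives 0 > -4. Violating.
Others report (17, 17): truth gives -4; report 5 gives 0 > -4. Violating.
Others report (24, 10): truth gives -4; report 5 gives 0 > -4. Violating.
Others report (5, 5): truth gives 0; no alternative beats it.
Others report (5, 10): truth gives 0; no alternative beats it.
(Checking all 16 profiles: 3 have a profitable deviation, 13 do not.)

3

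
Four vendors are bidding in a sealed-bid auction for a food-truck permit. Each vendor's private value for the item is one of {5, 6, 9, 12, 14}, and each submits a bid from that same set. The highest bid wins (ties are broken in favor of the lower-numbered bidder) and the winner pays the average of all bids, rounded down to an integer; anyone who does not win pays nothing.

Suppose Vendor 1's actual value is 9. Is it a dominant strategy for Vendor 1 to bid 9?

Consider the case where Vendor 2 bids 5, Vendor 3 bids 5 and Vendor 4 bids 5.
Truthful bid 9: wins, pays 6, utility 9 - 6 = 3.
Bid 5 instead: wins, pays 5, utility 9 - 5 = 4.
Since 4 > 3, bidding 5 is strictly better here, so truthful bidding is not dominant.

No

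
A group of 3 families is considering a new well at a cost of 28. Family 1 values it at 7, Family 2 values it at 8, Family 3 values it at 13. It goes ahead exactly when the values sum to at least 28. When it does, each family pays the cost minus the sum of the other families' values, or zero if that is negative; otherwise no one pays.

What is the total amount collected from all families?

Total value 28 ≥ cost 28, so it is built.
Family 1: others sum to 21; max(0, 28 - 21) = 7.
Family 2: others sum to 20; max(0, 28 - 20) = 8.
Family 3: others sum to 15; max(0, 28 - 15) = 13.
Total collected = 7 + 8 + 13 = 28.

28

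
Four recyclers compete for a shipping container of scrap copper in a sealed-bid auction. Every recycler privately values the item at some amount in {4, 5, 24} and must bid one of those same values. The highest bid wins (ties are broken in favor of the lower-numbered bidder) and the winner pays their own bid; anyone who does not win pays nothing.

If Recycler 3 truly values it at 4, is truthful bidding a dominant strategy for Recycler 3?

Yes

Check each profile of the others' bids and compare truth against every alternative bid.
Others bid (4, 4, 4): truth gives 0, best alternative gives -1.
Others bid (4, 4, 5): truth gives 0, best alternative gives -1.
Others bid (4, 4, 24): truth gives 0, best alternative gives 0.
Others bid (4, 5, 4): truth gives 0, best alternative gives 0.
Others bid (4, 5, 5): truth gives 0, best alternative gives 0.
Others bid (4, 5, 24): truth gives 0, best alternative gives 0.
(Remaining 21 profiles checked similarly; truth is weakly best in each.)
In every case the truthful bid is at least as good as any alternative, so it is a dominant strategy.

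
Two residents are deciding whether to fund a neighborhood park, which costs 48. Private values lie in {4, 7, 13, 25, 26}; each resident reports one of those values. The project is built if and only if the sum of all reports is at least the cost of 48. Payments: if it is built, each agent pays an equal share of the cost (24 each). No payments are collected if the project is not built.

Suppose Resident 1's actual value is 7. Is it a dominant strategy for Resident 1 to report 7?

Yes

Check each profile of the others' reports and compare truth against every alternative report.
Others report (4): truth gives 0, best alternative gives 0.
Others report (7): truth gives 0, best alternative gives 0.
Others report (13): truth gives 0, best alternative gives 0.
Others report (25): truth gives 0, best alternative gives 0.
Others report (26): truth gives 0, best alternative gives 0.
In every case the truthful report is at least as good as any alternative, so it is a dominant strategy.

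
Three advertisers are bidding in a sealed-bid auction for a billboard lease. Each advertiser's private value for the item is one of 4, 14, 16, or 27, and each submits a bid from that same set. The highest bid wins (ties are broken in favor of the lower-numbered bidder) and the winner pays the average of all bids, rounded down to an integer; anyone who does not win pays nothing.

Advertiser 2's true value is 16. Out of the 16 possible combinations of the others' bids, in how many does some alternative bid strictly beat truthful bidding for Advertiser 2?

3

Others bid (4, 4): truth gives 8; bid 14 gives 9 > 8. Violating.
Others bid (4, 14): truth gives 5; bid 14 gives 6 > 5. Violating.
Others bid (16, 4): truth gives 0; bid 27 gives 1 > 0. Violating.
Others bid (4, 16): truth gives 4; no alternative beats it.
Others bid (4, 27): truth gives 0; no alternative beats it.
(Checking all 16 profiles: 3 have a profitable deviation, 13 do not.)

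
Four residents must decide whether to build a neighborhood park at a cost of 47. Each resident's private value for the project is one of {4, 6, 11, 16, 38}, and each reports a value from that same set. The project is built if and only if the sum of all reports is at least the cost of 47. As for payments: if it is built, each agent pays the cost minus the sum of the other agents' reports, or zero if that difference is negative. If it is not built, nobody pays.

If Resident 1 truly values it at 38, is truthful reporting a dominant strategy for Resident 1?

Check each profile of the others' reports and compare truth against every alternative report.
Others report (6, 6, 16): truth gives 19, best alternative gives 0.
Others report (6, 11, 11): truth gives 19, best alternative gives 0.
Others report (6, 16, 6): truth gives 19, best alternative gives 0.
Others report (11, 6, 11): truth gives 19, best alternative gives 0.
Others report (11, 11, 6): truth gives 19, best alternative gives 0.
Others report (16, 6, 6): truth gives 19, best alternative gives 0.
(Remaining 119 profiles checked similarly; truth is weakly best in each.)
In every case the truthful report is at least as good as any alternative, so it is a dominant strategy.

Yes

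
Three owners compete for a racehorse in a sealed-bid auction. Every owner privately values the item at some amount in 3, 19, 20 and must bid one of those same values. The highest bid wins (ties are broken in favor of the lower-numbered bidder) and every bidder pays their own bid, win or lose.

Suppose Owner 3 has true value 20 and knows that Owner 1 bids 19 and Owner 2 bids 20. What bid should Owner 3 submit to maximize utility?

3

Bid 3: loses but pays 3, utility -3.
Bid 19: loses but pays 19, utility -19.
Bid 20: loses but pays 20, utility -20.
The best choice is 3 with utility -3.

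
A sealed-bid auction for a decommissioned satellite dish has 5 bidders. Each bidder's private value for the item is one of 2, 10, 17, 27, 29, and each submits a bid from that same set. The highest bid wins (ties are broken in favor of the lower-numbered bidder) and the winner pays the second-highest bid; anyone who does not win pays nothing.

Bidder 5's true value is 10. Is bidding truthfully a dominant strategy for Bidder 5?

Check each profile of the others' bids and compare truth against every alternative bid.
Others bid (2, 2, 2, 2): truth gives 8, best alternative gives 8.
Others bid (2, 2, 2, 10): truth gives 0, best alternative gives 0.
Others bid (2, 2, 2, 17): truth gives 0, best alternative gives 0.
Others bid (2, 2, 2, 27): truth gives 0, best alternative gives 0.
Others bid (2, 2, 2, 29): truth gives 0, best alternative gives 0.
Others bid (2, 2, 10, 2): truth gives 0, best alternative gives 0.
(Remaining 619 profiles checked similarly; truth is weakly best in each.)
In every case the truthful bid is at least as good as any alternative, so it is a dominant strategy.

Yes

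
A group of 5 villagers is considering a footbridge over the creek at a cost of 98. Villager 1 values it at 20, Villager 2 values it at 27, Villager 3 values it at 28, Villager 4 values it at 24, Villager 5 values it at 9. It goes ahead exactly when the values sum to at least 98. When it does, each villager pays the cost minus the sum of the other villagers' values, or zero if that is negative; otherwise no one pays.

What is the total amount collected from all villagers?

59

Total value 108 ≥ cost 98, so it is built.
Villager 1: others sum to 88; max(0, 98 - 88) = 10.
Villager 2: others sum to 81; max(0, 98 - 81) = 17.
Villager 3: others sum to 80; max(0, 98 - 80) = 18.
Villager 4: others sum to 84; max(0, 98 - 84) = 14.
Villager 5: others sum to 99; max(0, 98 - 99) = 0.
Total collected = 10 + 17 + 18 + 14 + 0 = 59.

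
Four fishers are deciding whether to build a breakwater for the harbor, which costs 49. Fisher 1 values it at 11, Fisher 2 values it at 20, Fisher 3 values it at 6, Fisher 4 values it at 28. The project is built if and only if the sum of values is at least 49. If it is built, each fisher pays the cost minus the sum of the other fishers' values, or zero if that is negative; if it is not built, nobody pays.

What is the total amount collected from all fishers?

16

Total value 65 ≥ cost 49, so it is built.
Fisher 1: others sum to 54; max(0, 49 - 54) = 0.
Fisher 2: others sum to 45; max(0, 49 - 45) = 4.
Fisher 3: others sum to 59; max(0, 49 - 59) = 0.
Fisher 4: others sum to 37; max(0, 49 - 37) = 12.
Total collected = 0 + 4 + 0 + 12 = 16.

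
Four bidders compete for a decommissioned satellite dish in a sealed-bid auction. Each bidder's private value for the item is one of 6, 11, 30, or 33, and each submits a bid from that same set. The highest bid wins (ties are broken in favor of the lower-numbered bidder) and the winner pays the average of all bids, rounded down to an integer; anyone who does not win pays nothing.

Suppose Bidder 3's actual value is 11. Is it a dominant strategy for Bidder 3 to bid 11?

Check each profile of the others' bids and compare truth against every alternative bid.
Others bid (6, 6, 6): truth gives 4, best alternative gives 0.
Others bid (6, 6, 11): truth gives 3, best alternative gives 0.
Others bid (6, 6, 30): truth gives 0, best alternative gives 0.
Others bid (6, 6, 33): truth gives 0, best alternative gives 0.
Others bid (6, 11, 6): truth gives 0, best alternative gives 0.
Others bid (6, 11, 11): truth gives 0, best alternative gives 0.
(Remaining 58 profiles checked similarly; truth is weakly best in each.)
In every case the truthful bid is at least as good as any alternative, so it is a dominant strategy.

Yes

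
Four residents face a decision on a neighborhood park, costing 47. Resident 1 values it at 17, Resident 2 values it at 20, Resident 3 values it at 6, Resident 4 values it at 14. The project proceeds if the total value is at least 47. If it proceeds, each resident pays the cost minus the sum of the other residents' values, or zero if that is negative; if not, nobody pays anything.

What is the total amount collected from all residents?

Total value 57 ≥ cost 47, so it is built.
Resident 1: others sum to 40; max(0, 47 - 40) = 7.
Resident 2: others sum to 37; max(0, 47 - 37) = 10.
Resident 3: others sum to 51; max(0, 47 - 51) = 0.
Resident 4: others sum to 43; max(0, 47 - 43) = 4.
Total collected = 7 + 10 + 0 + 4 = 21.

21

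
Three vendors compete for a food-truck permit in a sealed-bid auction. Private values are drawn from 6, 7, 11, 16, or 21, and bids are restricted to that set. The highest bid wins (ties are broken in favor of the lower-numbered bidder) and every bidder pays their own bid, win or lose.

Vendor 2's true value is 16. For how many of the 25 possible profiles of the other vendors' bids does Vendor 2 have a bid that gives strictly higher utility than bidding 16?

Others bid (6, 6): truth gives 0; bid 7 gives 9 > 0. Violating.
Others bid (6, 7): truth gives 0; bid 7 gives 9 > 0. Violating.
Others bid (6, 11): truth gives 0; bid 11 gives 5 > 0. Violating.
Others bid (6, 21): truth gives -16; bid 21 gives -5 > -16. Violating.
Others bid (6, 16): truth gives 0; no alternative beats it.
Others bid (7, 16): truth gives 0; no alternative beats it.
(Checking all 25 profiles: 19 have a profitable deviation, 6 do not.)

19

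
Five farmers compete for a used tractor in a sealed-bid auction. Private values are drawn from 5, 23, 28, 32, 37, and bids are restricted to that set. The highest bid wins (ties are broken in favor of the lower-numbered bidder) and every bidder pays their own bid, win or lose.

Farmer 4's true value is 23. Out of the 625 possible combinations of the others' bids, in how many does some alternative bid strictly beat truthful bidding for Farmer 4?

Others bid (5, 5, 5, 28): truth gives -23; bid 5 gives -5 > -23. Violating.
Others bid (5, 5, 5, 32): truth gives -23; bid 5 gives -5 > -23. Violating.
Others bid (5, 5, 5, 37): truth gives -23; bid 5 gives -5 > -23. Violating.
Others bid (5, 5, 23, 5): truth gives -23; bid 5 gives -5 > -23. Violating.
Others bid (5, 5, 5, 5): truth gives 0; no alternative beats it.
Others bid (5, 5, 5, 23): truth gives 0; no alternative beats it.
(Checking all 625 profiles: 623 have a profitable deviation, 2 do not.)

623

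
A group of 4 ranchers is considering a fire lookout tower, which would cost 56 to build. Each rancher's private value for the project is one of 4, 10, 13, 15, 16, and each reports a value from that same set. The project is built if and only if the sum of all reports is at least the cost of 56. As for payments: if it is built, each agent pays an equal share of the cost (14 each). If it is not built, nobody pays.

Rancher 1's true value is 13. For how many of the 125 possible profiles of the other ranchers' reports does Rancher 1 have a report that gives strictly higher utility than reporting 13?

20

Others report (13, 15, 15): truth gives -1; report 4 gives 0 > -1. Violating.
Others report (13, 15, 16): truth gives -1; report 4 gives 0 > -1. Violating.
Others report (13, 16, 15): truth gives -1; report 4 gives 0 > -1. Violating.
Others report (13, 16, 16): truth gives -1; report 4 gives 0 > -1. Violating.
Others report (4, 4, 4): truth gives 0; no alternative beats it.
Others report (4, 4, 10): truth gives 0; no alternative beats it.
(Checking all 125 profiles: 20 have a profitable deviation, 105 do not.)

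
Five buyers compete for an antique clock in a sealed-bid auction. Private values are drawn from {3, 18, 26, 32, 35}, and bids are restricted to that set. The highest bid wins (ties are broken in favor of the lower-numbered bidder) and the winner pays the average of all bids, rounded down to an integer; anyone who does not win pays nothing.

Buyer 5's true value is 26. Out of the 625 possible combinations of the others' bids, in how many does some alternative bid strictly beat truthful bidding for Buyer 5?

187

Others bid (3, 3, 3, 3): truth gives 19; bid 18 gives 20 > 19. Violating.
Others bid (3, 3, 3, 26): truth gives 0; bid 32 gives 13 > 0. Violating.
Others bid (3, 3, 3, 32): truth gives 0; bid 35 gives 11 > 0. Violating.
Others bid (3, 3, 18, 26): truth gives 0; bid 32 gives 10 > 0. Violating.
Others bid (3, 3, 3, 18): truth gives 16; no alternative beats it.
Others bid (3, 3, 3, 35): truth gives 0; no alternative beats it.
(Checking all 625 profiles: 187 have a profitable deviation, 438 do not.)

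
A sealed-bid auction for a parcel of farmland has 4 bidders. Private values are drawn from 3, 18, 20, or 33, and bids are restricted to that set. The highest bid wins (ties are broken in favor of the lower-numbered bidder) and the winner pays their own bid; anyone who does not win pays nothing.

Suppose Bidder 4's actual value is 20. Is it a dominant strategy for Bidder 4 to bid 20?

No

Consider the case where Bidder 1 bids 3, Bidder 2 bids 3 and Bidder 3 bids 3.
Truthful bid 20: wins, pays 20, utility 20 - 20 = 0.
Bid 18 instead: wins, pays 18, utility 20 - 18 = 2.
Since 2 > 0, bidding 18 is strictly better here, so truthful bidding is not dominant.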